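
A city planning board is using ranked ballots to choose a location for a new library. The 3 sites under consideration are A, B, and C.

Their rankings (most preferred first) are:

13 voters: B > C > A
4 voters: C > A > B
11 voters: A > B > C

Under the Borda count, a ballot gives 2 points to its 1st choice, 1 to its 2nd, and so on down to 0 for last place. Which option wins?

Borda scores:
  A: 13·0 + 4·1 + 11·2 = 26
  B: 13·2 + 4·0 + 11·1 = 37
  C: 13·1 + 4·2 + 11·0 = 21
B has the highest total.

B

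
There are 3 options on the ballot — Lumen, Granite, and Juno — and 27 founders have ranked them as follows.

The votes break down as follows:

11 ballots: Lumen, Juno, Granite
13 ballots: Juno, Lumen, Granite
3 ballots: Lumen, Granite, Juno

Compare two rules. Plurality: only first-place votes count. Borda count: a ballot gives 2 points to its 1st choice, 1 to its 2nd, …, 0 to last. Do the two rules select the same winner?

Yes

Plurality first-place counts: Lumen 14, Granite 0, Juno 13 → Lumen.
Borda totals: Lumen 41, Granite 3, Juno 37 → Lumen.
The two rules agree on Lumen.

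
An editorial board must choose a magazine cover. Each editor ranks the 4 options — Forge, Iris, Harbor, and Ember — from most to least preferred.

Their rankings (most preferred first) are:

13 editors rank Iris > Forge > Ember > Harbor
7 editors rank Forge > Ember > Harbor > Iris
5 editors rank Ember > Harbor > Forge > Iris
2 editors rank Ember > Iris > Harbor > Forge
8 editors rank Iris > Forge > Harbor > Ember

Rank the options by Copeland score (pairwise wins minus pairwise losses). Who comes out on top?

Iris

Pairwise results:
  Forge vs Iris: Iris wins 23–12.
  Forge vs Harbor: Forge wins 28–7.
  Forge vs Ember: Forge wins 28–7.
  Iris vs Harbor: Iris wins 23–12.
  Iris vs Ember: Iris wins 21–14.
  Harbor vs Ember: Ember wins 27–8.
Copeland scores (wins − losses):
  Forge: 2 − 1 = 1
  Iris: 3 − 0 = 3
  Harbor: 0 − 3 = -3
  Ember: 1 − 2 = -1
Iris has the best Copeland score.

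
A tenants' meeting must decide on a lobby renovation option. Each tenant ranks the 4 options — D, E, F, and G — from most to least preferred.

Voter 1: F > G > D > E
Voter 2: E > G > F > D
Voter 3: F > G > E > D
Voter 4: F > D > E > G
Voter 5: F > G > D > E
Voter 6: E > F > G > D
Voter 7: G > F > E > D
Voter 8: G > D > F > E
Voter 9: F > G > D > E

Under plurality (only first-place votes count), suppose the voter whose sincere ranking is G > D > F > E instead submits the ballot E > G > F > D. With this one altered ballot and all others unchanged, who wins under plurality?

First-place totals with the altered ballot: D 0, E 3, F 5, G 1.
The winner is unchanged: still F.

F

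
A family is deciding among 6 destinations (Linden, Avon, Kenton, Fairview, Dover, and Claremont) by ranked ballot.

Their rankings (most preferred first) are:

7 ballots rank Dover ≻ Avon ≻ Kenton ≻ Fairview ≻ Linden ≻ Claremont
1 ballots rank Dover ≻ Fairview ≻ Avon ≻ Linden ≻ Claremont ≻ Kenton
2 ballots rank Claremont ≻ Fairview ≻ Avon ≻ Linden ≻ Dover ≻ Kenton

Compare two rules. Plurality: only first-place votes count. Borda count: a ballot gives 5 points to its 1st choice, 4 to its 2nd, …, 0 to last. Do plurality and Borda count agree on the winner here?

Yes

Plurality first-place counts: Linden 0, Avon 0, Kenton 0, Fairview 0, Dover 8, Claremont 2 → Dover.
Borda totals: Linden 13, Avon 37, Kenton 21, Fairview 26, Dover 42, Claremont 11 → Dover.
The two rules agree on Dover.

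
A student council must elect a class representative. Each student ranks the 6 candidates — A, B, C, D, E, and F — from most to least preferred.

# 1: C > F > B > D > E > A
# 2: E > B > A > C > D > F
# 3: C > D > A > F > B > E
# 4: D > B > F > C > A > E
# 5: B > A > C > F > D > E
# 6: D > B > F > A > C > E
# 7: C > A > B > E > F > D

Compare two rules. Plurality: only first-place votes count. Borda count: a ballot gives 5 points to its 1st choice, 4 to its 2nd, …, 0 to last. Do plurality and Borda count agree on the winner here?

Plurality first-place counts: A 0, B 1, C 3, D 2, E 1, F 0 → C.
Borda totals: A 17, B 24, C 23, D 18, E 8, F 15 → B.
The two rules disagree: plurality picks C, Borda picks B.

No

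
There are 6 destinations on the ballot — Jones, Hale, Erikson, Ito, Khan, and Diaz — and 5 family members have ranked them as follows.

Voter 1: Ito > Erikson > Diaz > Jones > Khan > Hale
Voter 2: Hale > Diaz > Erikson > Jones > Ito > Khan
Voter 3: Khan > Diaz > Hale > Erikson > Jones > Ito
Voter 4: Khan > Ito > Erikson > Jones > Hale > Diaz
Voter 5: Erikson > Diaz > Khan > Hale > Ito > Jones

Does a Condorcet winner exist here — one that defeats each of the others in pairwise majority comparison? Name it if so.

Head-to-head results (5 voters total):
Jones vs Hale: Hale wins 3–2.
Jones vs Erikson: Erikson wins 5–0.
Jones vs Ito: Ito wins 3–2.
Jones vs Khan: Khan wins 3–2.
Jones vs Diaz: Diaz wins 4–1.
Hale vs Erikson: Erikson wins 3–2.
Hale vs Ito: Hale wins 3–2.
Hale vs Khan: Khan wins 4–1.
Hale vs Diaz: Diaz wins 3–2.
Erikson vs Ito: Erikson wins 3–2.
Erikson vs Khan: Erikson wins 3–2.
Erikson vs Diaz: Erikson wins 3–2.
Ito vs Khan: Khan wins 3–2.
Ito vs Diaz: Diaz wins 3–2.
Khan vs Diaz: Diaz wins 3–2.
Erikson beats each rival — Jones (5–0), Hale (3–2), Ito (3–2), Khan (3–2), Diaz (3–2) — so Erikson is the Condorcet winner.

Erikson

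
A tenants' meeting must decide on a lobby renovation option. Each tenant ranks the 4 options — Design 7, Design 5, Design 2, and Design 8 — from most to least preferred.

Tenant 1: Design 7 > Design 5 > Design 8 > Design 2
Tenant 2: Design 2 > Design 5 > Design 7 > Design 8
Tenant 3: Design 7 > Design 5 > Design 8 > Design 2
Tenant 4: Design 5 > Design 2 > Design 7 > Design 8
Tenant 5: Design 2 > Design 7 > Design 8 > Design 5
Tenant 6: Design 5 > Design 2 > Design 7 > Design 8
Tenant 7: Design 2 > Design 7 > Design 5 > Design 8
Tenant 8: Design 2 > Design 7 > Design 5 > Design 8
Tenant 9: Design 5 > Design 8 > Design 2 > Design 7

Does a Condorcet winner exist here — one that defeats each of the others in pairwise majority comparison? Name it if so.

Head-to-head results (9 voters total):
Design 7 vs Design 5: Design 7 wins 5–4.
Design 7 vs Design 2: Design 2 wins 7–2.
Design 7 vs Design 8: Design 7 wins 8–1.
Design 5 vs Design 2: Design 5 wins 5–4.
Design 5 vs Design 8: Design 5 wins 8–1.
Design 2 vs Design 8: Design 2 wins 6–3.
No candidate beats all others: Design 7 beats Design 5 beats Design 2 beats Design 7, a majority cycle.

None — there is no Condorcet winner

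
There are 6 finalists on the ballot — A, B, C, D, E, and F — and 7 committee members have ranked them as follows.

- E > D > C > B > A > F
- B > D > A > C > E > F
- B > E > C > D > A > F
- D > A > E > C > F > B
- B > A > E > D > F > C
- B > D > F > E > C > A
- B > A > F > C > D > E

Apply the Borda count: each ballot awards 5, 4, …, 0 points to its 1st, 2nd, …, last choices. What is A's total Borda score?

Borda scores:
  A: 1 + 3 + 1 + 4 + 4 + 0 + 4 = 17
  B: 2 + 5 + 5 + 0 + 5 + 5 + 5 = 27
  C: 3 + 2 + 3 + 2 + 0 + 1 + 2 = 13
  D: 4 + 4 + 2 + 5 + 2 + 4 + 1 = 22
  E: 5 + 1 + 4 + 3 + 3 + 2 + 0 = 18
  F: 0 + 0 + 0 + 1 + 1 + 3 + 3 = 8

17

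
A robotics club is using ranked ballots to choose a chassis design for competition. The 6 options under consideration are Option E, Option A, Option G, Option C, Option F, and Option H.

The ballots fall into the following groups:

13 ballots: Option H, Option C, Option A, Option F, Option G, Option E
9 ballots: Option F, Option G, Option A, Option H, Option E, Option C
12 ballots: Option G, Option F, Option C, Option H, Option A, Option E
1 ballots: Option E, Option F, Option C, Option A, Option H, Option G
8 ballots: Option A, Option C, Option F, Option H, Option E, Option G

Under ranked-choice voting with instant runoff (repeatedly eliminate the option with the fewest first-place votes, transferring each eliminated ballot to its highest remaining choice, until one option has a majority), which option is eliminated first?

Option C

Round 1: Option H 13, Option G 12, Option F 9, Option A 8, Option E 1, Option C 0. Option C has the fewest and is eliminated.
Round 2: Option H 13, Option G 12, Option F 9, Option A 8, Option E 1. Option E has the fewest and is eliminated.
Round 3: Option H 13, Option G 12, Option F 10, Option A 8. Option A has the fewest and is eliminated.
Round 4: Option F 18, Option H 13, Option G 12. Option G has the fewest and is eliminated.
Round 5: Option F 30, Option H 13. Option F has a majority.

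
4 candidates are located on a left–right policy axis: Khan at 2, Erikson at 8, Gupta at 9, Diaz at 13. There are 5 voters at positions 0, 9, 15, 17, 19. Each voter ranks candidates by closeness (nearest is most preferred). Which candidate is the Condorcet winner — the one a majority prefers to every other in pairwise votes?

With single-peaked preferences on a line, the Condorcet winner is the candidate closest to the median voter.
The median voter (position 15) is closest to Diaz at 13.
Check: Diaz vs Erikson — voters closer to Diaz: 3 of 5.

Diaz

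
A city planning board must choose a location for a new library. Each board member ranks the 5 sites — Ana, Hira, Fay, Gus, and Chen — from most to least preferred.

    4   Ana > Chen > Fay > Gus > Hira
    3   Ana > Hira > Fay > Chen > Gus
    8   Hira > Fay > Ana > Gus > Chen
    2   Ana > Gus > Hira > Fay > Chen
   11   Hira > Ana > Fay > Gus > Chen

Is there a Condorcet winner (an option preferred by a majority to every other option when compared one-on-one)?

Yes

Head-to-head results (28 voters total):
Ana vs Hira: Hira wins 19–9.
Ana vs Fay: Ana wins 20–8.
Ana vs Gus: Ana wins 28–0.
Ana vs Chen: Ana wins 28–0.
Hira vs Fay: Hira wins 24–4.
Hira vs Gus: Hira wins 22–6.
Hira vs Chen: Hira wins 24–4.
Fay vs Gus: Fay wins 26–2.
Fay vs Chen: Fay wins 24–4.
Gus vs Chen: Gus wins 21–7.
Hira beats each rival — Ana (19–9), Fay (24–4), Gus (22–6), Chen (24–4) — so Hira is the Condorcet winner.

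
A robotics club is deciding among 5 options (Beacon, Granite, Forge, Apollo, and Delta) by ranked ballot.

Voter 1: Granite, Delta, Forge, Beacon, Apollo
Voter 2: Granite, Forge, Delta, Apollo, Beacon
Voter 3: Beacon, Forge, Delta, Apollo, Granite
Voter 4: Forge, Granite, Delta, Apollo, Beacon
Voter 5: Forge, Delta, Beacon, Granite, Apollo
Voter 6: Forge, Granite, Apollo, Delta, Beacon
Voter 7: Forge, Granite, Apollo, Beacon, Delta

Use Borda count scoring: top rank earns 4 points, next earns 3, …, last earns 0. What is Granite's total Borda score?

18

Borda scores:
  Beacon: 1 + 0 + 4 + 0 + 2 + 0 + 1 = 8
  Granite: 4 + 4 + 0 + 3 + 1 + 3 + 3 = 18
  Forge: 2 + 3 + 3 + 4 + 4 + 4 + 4 = 24
  Apollo: 0 + 1 + 1 + 1 + 0 + 2 + 2 = 7
  Delta: 3 + 2 + 2 + 2 + 3 + 1 + 0 = 13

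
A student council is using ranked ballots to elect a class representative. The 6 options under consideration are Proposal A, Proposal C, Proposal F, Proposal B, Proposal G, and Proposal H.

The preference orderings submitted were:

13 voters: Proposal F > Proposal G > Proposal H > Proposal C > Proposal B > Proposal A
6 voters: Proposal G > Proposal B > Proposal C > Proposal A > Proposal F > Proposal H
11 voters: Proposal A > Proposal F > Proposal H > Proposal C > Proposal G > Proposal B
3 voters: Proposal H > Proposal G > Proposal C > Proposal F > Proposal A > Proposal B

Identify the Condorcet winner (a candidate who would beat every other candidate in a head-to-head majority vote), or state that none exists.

Head-to-head results (33 voters total):
Proposal A vs Proposal C: Proposal C wins 22–11.
Proposal A vs Proposal F: Proposal A wins 17–16.
Proposal A vs Proposal B: Proposal B wins 19–14.
Proposal A vs Proposal G: Proposal G wins 22–11.
Proposal A vs Proposal H: Proposal A wins 17–16.
Proposal C vs Proposal F: Proposal F wins 24–9.
Proposal C vs Proposal B: Proposal C wins 27–6.
Proposal C vs Proposal G: Proposal G wins 22–11.
Proposal C vs Proposal H: Proposal H wins 27–6.
Proposal F vs Proposal B: Proposal F wins 27–6.
Proposal F vs Proposal G: Proposal F wins 24–9.
Proposal F vs Proposal H: Proposal F wins 30–3.
Proposal B vs Proposal G: Proposal G wins 33–0.
Proposal B vs Proposal H: Proposal H wins 27–6.
Proposal G vs Proposal H: Proposal G wins 19–14.
No candidate beats all others: Proposal A beats Proposal F beats Proposal C beats Proposal A, a majority cycle.

No Condorcet winner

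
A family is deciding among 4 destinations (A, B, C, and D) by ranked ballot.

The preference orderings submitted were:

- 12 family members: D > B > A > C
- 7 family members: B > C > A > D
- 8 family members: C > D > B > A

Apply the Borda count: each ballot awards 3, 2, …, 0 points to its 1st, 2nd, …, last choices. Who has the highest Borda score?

B

Borda scores:
  A: 12·1 + 7·1 + 8·0 = 19
  B: 12·2 + 7·3 + 8·1 = 53
  C: 12·0 + 7·2 + 8·3 = 38
  D: 12·3 + 7·0 + 8·2 = 52
B has the highest total.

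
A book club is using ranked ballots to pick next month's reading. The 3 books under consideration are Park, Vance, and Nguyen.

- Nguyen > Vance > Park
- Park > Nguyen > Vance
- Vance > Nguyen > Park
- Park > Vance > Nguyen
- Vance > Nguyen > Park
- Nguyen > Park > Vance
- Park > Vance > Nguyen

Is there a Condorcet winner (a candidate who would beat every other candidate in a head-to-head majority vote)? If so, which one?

Head-to-head results (7 voters total):
Park vs Vance: Park wins 4–3.
Park vs Nguyen: Nguyen wins 4–3.
Vance vs Nguyen: Vance wins 4–3.
No candidate beats all others: Park beats Vance beats Nguyen beats Park, a majority cycle.

No Condorcet winner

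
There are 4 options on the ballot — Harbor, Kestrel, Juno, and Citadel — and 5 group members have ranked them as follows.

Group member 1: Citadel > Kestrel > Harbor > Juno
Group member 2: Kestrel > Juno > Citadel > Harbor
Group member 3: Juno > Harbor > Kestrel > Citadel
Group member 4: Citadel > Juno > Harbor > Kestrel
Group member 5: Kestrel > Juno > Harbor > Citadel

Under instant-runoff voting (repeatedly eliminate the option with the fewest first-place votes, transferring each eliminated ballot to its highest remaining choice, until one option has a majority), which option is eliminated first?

Harbor

Round 1: Kestrel 2, Citadel 2, Juno 1, Harbor 0. Harbor has the fewest and is eliminated.
Round 2: Kestrel 2, Citadel 2, Juno 1. Juno has the fewest and is eliminated.
Round 3: Kestrel 3, Citadel 2. Kestrel has a majority.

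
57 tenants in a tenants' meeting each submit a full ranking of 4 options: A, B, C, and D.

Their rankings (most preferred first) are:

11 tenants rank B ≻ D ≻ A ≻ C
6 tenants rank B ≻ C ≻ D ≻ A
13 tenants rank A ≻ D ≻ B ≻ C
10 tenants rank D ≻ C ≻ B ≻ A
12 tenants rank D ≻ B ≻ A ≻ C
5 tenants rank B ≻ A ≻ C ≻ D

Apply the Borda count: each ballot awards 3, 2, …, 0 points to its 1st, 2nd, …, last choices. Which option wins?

D

Borda scores:
  A: 11·1 + 6·0 + 13·3 + 10·0 + 12·1 + 5·2 = 72
  B: 11·3 + 6·3 + 13·1 + 10·1 + 12·2 + 5·3 = 113
  C: 11·0 + 6·2 + 13·0 + 10·2 + 12·0 + 5·1 = 37
  D: 11·2 + 6·1 + 13·2 + 10·3 + 12·3 + 5·0 = 120
D has the highest total.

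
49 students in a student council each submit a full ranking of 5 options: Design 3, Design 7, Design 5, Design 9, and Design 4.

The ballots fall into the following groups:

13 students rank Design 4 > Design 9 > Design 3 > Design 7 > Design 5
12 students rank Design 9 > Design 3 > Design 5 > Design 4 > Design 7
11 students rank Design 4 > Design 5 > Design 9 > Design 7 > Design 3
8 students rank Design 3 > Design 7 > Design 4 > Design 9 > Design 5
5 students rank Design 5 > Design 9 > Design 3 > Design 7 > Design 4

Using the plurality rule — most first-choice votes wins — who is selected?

First-place vote totals:
  Design 3: 8
  Design 7: 0
  Design 5: 5
  Design 9: 12
  Design 4: 24
Design 4 has the most first-place votes.

Design 4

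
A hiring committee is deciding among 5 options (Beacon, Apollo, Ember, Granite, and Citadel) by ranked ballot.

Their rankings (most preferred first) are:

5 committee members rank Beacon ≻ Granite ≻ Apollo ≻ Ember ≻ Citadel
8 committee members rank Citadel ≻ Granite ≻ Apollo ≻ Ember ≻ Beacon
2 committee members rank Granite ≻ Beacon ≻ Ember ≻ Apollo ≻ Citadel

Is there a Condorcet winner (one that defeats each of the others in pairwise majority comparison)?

Yes

Head-to-head results (15 voters total):
Beacon vs Apollo: Apollo wins 8–7.
Beacon vs Ember: Ember wins 8–7.
Beacon vs Granite: Granite wins 10–5.
Beacon vs Citadel: Citadel wins 8–7.
Apollo vs Ember: Apollo wins 13–2.
Apollo vs Granite: Granite wins 15–0.
Apollo vs Citadel: Citadel wins 8–7.
Ember vs Granite: Granite wins 15–0.
Ember vs Citadel: Citadel wins 8–7.
Granite vs Citadel: Citadel wins 8–7.
Citadel beats each rival — Beacon (8–7), Apollo (8–7), Ember (8–7), Granite (8–7) — so Citadel is the Condorcet winner.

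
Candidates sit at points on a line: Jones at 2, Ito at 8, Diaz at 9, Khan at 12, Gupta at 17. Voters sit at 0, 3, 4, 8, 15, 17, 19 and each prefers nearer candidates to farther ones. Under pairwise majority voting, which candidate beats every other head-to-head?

Ito

With single-peaked preferences on a line, the Condorcet winner is the candidate closest to the median voter.
The median voter (position 8) is closest to Ito at 8.
Check: Ito vs Jones — voters closer to Ito: 4 of 7.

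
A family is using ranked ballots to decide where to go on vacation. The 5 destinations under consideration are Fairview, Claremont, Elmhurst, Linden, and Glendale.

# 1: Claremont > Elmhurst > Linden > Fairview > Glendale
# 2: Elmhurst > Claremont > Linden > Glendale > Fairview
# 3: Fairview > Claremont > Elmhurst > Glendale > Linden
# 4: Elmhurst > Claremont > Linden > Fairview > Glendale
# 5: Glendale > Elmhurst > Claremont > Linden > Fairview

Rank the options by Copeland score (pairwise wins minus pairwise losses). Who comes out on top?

Pairwise results:
  Fairview vs Claremont: Claremont wins 4–1.
  Fairview vs Elmhurst: Elmhurst wins 4–1.
  Fairview vs Linden: Linden wins 4–1.
  Fairview vs Glendale: Fairview wins 3–2.
  Claremont vs Elmhurst: Elmhurst wins 3–2.
  Claremont vs Linden: Claremont wins 5–0.
  Claremont vs Glendale: Claremont wins 4–1.
  Elmhurst vs Linden: Elmhurst wins 5–0.
  Elmhurst vs Glendale: Elmhurst wins 4–1.
  Linden vs Glendale: Linden wins 3–2.
Copeland scores (wins − losses):
  Fairview: 1 − 3 = -2
  Claremont: 3 − 1 = 2
  Elmhurst: 4 − 0 = 4
  Linden: 2 − 2 = 0
  Glendale: 0 − 4 = -4
Elmhurst has the best Copeland score.

Elmhurst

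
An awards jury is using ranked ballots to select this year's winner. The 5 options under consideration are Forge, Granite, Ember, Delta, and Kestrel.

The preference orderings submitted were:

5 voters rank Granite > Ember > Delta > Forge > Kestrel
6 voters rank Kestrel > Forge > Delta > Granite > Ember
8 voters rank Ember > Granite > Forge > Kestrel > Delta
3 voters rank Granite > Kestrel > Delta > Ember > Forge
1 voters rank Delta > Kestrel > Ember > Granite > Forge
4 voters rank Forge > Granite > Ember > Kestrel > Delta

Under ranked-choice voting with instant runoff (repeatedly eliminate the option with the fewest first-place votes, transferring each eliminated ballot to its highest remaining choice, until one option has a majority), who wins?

Granite

Round 1: Granite 8, Ember 8, Kestrel 6, Forge 4, Delta 1. Delta has the fewest and is eliminated.
Round 2: Granite 8, Ember 8, Kestrel 7, Forge 4. Forge has the fewest and is eliminated.
Round 3: Granite 12, Ember 8, Kestrel 7. Kestrel has the fewest and is eliminated.
Round 4: Granite 18, Ember 9. Granite has a majority.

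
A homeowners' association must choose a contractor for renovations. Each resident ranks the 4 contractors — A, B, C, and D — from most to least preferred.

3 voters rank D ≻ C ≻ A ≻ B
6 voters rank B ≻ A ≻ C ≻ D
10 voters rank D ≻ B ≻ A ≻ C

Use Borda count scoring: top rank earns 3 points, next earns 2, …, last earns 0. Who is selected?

Borda scores:
  A: 3·1 + 6·2 + 10·1 = 25
  B: 3·0 + 6·3 + 10·2 = 38
  C: 3·2 + 6·1 + 10·0 = 12
  D: 3·3 + 6·0 + 10·3 = 39
D has the highest total.

D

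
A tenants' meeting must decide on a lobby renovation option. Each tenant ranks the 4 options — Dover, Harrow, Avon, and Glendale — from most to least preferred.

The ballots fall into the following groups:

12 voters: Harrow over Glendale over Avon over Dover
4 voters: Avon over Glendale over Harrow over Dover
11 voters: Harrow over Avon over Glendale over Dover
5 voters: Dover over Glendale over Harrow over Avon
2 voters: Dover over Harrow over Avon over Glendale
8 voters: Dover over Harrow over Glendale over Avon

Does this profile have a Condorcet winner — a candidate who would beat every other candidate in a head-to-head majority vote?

Yes

Head-to-head results (42 voters total):
Dover vs Harrow: Harrow wins 27–15.
Dover vs Avon: Avon wins 27–15.
Dover vs Glendale: Glendale wins 27–15.
Harrow vs Avon: Harrow wins 38–4.
Harrow vs Glendale: Harrow wins 33–9.
Avon vs Glendale: Glendale wins 25–17.
Harrow beats each rival — Dover (27–15), Avon (38–4), Glendale (33–9) — so Harrow is the Condorcet winner.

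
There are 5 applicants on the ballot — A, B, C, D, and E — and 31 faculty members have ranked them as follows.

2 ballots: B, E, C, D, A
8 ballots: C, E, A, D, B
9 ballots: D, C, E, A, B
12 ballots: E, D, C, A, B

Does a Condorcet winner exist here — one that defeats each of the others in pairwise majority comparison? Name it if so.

Head-to-head results (31 voters total):
A vs B: A wins 29–2.
A vs C: C wins 31–0.
A vs D: D wins 23–8.
A vs E: E wins 31–0.
B vs C: C wins 29–2.
B vs D: D wins 29–2.
B vs E: E wins 29–2.
C vs D: D wins 21–10.
C vs E: C wins 17–14.
D vs E: E wins 22–9.
No candidate beats all others: C beats E beats D beats C, a majority cycle.

No Condorcet winner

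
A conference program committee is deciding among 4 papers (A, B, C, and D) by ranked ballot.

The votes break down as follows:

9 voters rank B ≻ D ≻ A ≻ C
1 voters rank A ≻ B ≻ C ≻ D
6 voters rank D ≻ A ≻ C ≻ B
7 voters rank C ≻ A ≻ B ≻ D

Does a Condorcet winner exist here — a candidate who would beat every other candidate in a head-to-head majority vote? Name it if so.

Head-to-head results (23 voters total):
A vs B: A wins 14–9.
A vs C: A wins 16–7.
A vs D: D wins 15–8.
B vs C: C wins 13–10.
B vs D: B wins 17–6.
C vs D: D wins 15–8.
No candidate beats all others: A beats B beats D beats A, a majority cycle.

None — there is no Condorcet winner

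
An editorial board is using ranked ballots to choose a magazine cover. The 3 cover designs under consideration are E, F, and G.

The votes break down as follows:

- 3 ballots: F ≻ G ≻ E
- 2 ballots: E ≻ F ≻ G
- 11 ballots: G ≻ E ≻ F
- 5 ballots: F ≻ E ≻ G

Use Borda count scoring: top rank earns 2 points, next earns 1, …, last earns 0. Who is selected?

G

Borda scores:
  E: 3·0 + 2·2 + 11·1 + 5·1 = 20
  F: 3·2 + 2·1 + 11·0 + 5·2 = 18
  G: 3·1 + 2·0 + 11·2 + 5·0 = 25
G has the highest total.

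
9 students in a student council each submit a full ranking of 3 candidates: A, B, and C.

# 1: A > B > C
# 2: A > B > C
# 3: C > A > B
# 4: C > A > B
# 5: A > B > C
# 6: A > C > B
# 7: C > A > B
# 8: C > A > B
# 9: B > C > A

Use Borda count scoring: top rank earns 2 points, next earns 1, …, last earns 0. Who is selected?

Borda scores:
  A: 2 + 2 + 1 + 1 + 2 + 2 + 1 + 1 + 0 = 12
  B: 1 + 1 + 0 + 0 + 1 + 0 + 0 + 0 + 2 = 5
  C: 0 + 0 + 2 + 2 + 0 + 1 + 2 + 2 + 1 = 10
A has the highest total.

A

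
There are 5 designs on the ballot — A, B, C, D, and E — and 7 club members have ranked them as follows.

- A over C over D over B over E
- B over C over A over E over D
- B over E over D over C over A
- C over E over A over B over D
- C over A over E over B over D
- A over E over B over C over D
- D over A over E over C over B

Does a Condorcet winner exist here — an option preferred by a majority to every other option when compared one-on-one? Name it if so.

Head-to-head results (7 voters total):
A vs B: A wins 5–2.
A vs C: C wins 4–3.
A vs D: A wins 5–2.
A vs E: A wins 5–2.
B vs C: C wins 4–3.
B vs D: B wins 5–2.
B vs E: E wins 4–3.
C vs D: C wins 5–2.
C vs E: C wins 4–3.
D vs E: E wins 5–2.
C beats each rival — A (4–3), B (4–3), D (5–2), E (4–3) — so C is the Condorcet winner.

C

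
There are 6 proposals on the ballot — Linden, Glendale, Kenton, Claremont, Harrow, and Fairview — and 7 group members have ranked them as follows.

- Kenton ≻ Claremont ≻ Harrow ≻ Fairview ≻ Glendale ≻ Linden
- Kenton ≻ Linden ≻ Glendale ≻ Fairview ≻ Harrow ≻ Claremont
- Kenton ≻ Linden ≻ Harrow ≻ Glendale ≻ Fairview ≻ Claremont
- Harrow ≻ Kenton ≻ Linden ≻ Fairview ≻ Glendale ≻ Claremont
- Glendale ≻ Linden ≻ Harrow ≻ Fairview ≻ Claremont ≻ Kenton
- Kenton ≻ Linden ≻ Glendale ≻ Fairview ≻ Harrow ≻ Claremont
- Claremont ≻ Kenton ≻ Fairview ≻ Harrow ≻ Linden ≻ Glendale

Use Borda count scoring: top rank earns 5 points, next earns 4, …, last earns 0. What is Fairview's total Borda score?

14

Borda scores:
  Linden: 0 + 4 + 4 + 3 + 4 + 4 + 1 = 20
  Glendale: 1 + 3 + 2 + 1 + 5 + 3 + 0 = 15
  Kenton: 5 + 5 + 5 + 4 + 0 + 5 + 4 = 28
  Claremont: 4 + 0 + 0 + 0 + 1 + 0 + 5 = 10
  Harrow: 3 + 1 + 3 + 5 + 3 + 1 + 2 = 18
  Fairview: 2 + 2 + 1 + 2 + 2 + 2 + 3 = 14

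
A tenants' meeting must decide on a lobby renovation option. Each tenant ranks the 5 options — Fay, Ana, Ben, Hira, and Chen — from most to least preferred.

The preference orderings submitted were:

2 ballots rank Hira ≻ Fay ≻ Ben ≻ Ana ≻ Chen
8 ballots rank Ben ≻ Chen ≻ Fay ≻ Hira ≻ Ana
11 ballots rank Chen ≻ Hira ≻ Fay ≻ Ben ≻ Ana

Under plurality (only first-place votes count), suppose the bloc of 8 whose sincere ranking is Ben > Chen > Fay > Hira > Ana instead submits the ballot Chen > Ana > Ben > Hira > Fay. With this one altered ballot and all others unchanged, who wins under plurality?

First-place totals with the altered ballot: Fay 0, Ana 0, Ben 0, Hira 2, Chen 19.
The winner is unchanged: still Chen.

Chen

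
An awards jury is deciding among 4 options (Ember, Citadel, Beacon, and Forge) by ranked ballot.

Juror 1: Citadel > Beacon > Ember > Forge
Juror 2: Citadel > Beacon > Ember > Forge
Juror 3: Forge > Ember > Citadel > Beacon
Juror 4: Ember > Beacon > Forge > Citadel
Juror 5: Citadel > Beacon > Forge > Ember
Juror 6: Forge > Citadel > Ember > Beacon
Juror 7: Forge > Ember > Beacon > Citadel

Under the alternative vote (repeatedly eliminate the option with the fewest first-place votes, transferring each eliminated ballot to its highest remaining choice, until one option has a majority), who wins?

Round 1: Citadel 3, Forge 3, Ember 1, Beacon 0. Beacon has the fewest and is eliminated.
Round 2: Citadel 3, Forge 3, Ember 1. Ember has the fewest and is eliminated.
Round 3: Forge 4, Citadel 3. Forge has a majority.

Forge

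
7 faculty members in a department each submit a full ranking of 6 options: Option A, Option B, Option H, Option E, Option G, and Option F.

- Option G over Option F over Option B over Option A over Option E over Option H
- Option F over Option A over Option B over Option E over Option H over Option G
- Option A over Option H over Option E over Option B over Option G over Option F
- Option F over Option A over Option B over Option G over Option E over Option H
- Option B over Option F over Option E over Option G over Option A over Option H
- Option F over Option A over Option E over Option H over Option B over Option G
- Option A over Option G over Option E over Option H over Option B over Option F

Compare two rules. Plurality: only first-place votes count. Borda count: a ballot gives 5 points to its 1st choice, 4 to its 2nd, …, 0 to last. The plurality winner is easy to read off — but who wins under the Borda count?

Option A

Plurality first-place counts: Option A 2, Option B 1, Option H 0, Option E 0, Option G 1, Option F 3 → Option F.
Borda totals: Option A 25, Option B 18, Option H 9, Option E 16, Option G 14, Option F 23 → Option A.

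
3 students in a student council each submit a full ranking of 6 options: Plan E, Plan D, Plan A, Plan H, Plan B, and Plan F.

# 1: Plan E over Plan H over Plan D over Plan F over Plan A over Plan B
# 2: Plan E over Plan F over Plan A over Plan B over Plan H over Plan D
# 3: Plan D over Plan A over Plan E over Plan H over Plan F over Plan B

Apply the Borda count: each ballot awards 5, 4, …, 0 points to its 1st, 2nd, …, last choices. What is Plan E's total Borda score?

Borda scores:
  Plan E: 5 + 5 + 3 = 13
  Plan D: 3 + 0 + 5 = 8
  Plan A: 1 + 3 + 4 = 8
  Plan H: 4 + 1 + 2 = 7
  Plan B: 0 + 2 + 0 = 2
  Plan F: 2 + 4 + 1 = 7

13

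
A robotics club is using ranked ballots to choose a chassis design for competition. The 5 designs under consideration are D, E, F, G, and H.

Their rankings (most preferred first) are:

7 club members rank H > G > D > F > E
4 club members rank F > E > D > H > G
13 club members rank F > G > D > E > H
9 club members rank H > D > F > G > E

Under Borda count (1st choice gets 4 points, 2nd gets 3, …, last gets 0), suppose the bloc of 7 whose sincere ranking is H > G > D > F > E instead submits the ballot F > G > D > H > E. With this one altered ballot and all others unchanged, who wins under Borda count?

Borda totals with the altered ballot: D 75, E 25, F 114, G 69, H 47.
The winner is unchanged: still F.

F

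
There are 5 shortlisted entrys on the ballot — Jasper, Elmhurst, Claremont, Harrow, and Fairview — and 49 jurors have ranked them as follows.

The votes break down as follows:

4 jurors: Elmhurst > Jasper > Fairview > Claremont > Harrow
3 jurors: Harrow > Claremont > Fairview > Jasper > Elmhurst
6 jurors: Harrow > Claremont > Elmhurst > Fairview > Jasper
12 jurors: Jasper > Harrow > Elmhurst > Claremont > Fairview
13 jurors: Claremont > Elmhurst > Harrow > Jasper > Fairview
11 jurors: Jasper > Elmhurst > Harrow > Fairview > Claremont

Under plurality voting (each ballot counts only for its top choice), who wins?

First-place vote totals:
  Jasper: 23
  Elmhurst: 4
  Claremont: 13
  Harrow: 9
  Fairview: 0
Jasper has the most first-place votes.

Jasper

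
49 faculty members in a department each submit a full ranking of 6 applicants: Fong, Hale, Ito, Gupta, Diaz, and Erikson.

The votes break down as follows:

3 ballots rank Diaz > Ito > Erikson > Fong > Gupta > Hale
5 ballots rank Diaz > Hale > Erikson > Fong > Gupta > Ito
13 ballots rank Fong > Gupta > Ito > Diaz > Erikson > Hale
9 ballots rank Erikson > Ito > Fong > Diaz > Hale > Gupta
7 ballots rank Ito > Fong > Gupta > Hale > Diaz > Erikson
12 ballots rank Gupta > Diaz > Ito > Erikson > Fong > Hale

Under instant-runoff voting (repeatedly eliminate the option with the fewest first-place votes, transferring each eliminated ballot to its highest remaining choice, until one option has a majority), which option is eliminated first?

Round 1: Fong 13, Gupta 12, Erikson 9, Diaz 8, Ito 7, Hale 0. Hale has the fewest and is eliminated.
Round 2: Fong 13, Gupta 12, Erikson 9, Diaz 8, Ito 7. Ito has the fewest and is eliminated.
Round 3: Fong 20, Gupta 12, Erikson 9, Diaz 8. Diaz has the fewest and is eliminated.
Round 4: Fong 20, Erikson 17, Gupta 12. Gupta has the fewest and is eliminated.
Round 5: Erikson 29, Fong 20. Erikson has a majority.

Hale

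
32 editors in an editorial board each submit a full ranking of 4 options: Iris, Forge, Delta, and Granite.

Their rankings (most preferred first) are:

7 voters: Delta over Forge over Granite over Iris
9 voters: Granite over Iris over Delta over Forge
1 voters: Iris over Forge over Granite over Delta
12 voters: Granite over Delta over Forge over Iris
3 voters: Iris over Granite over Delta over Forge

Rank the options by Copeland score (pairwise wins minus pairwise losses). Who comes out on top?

Granite

Pairwise results:
  Iris vs Forge: Forge wins 19–13.
  Iris vs Delta: Delta wins 19–13.
  Iris vs Granite: Granite wins 28–4.
  Forge vs Delta: Delta wins 31–1.
  Forge vs Granite: Granite wins 24–8.
  Delta vs Granite: Granite wins 25–7.
Copeland scores (wins − losses):
  Iris: 0 − 3 = -3
  Forge: 1 − 2 = -1
  Delta: 2 − 1 = 1
  Granite: 3 − 0 = 3
Granite has the best Copeland score.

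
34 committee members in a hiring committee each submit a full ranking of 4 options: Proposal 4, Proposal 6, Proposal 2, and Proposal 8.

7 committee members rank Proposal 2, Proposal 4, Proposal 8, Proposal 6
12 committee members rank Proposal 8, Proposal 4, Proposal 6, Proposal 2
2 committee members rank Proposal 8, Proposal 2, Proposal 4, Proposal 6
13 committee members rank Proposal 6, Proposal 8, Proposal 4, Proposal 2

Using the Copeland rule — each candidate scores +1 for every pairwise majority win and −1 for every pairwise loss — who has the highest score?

Pairwise results:
  Proposal 4 vs Proposal 6: Proposal 4 wins 21–13.
  Proposal 4 vs Proposal 2: Proposal 4 wins 25–9.
  Proposal 4 vs Proposal 8: Proposal 8 wins 27–7.
  Proposal 6 vs Proposal 2: Proposal 6 wins 25–9.
  Proposal 6 vs Proposal 8: Proposal 8 wins 21–13.
  Proposal 2 vs Proposal 8: Proposal 8 wins 27–7.
Copeland scores (wins − losses):
  Proposal 4: 2 − 1 = 1
  Proposal 6: 1 − 2 = -1
  Proposal 2: 0 − 3 = -3
  Proposal 8: 3 − 0 = 3
Proposal 8 has the best Copeland score.

Proposal 8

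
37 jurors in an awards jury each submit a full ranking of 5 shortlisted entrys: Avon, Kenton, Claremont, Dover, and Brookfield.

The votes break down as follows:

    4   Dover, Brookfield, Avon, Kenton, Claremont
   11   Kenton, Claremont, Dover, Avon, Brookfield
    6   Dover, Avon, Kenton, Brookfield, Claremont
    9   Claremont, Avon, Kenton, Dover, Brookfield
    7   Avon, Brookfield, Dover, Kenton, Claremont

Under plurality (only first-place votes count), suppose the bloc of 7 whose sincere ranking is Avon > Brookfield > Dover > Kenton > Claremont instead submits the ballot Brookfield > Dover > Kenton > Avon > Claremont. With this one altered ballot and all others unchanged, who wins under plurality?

Kenton

First-place totals with the altered ballot: Avon 0, Kenton 11, Claremont 9, Dover 10, Brookfield 7.
The winner is unchanged: still Kenton.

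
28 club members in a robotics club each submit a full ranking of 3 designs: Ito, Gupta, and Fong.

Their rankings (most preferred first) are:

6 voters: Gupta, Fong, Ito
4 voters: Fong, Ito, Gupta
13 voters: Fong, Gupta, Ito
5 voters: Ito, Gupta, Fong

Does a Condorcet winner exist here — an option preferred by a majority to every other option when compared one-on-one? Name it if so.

Fong

Head-to-head results (28 voters total):
Ito vs Gupta: Gupta wins 19–9.
Ito vs Fong: Fong wins 23–5.
Gupta vs Fong: Fong wins 17–11.
Fong beats each rival — Ito (23–5), Gupta (17–11) — so Fong is the Condorcet winner.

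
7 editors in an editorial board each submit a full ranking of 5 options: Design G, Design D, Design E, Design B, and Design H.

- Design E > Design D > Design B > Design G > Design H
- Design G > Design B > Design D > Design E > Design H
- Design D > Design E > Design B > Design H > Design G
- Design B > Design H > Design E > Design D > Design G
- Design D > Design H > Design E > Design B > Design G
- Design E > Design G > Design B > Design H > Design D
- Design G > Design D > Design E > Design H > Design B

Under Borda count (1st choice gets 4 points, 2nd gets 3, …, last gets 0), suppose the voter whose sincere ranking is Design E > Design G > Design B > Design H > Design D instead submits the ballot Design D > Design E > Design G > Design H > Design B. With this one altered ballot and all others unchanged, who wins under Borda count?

Design D

Borda totals with the altered ballot: Design G 11, Design D 21, Design E 17, Design B 12, Design H 9.
The switch changes the winner from Design E to Design D.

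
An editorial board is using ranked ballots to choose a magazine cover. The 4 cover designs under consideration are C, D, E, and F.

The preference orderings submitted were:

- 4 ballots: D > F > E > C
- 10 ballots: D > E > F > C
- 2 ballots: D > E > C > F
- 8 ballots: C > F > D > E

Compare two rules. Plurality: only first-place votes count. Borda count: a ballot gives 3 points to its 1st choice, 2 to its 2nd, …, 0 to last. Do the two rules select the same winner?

Plurality first-place counts: C 8, D 16, E 0, F 0 → D.
Borda totals: C 26, D 56, E 28, F 34 → D.
The two rules agree on D.

Yes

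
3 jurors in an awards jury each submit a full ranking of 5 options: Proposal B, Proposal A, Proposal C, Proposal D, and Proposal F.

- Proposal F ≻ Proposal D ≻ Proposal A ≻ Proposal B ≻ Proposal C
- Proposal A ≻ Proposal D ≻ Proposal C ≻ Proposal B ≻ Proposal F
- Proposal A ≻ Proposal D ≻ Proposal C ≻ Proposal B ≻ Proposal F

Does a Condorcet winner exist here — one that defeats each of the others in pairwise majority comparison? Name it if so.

Head-to-head results (3 voters total):
Proposal B vs Proposal A: Proposal A wins 3–0.
Proposal B vs Proposal C: Proposal C wins 2–1.
Proposal B vs Proposal D: Proposal D wins 3–0.
Proposal B vs Proposal F: Proposal B wins 2–1.
Proposal A vs Proposal C: Proposal A wins 3–0.
Proposal A vs Proposal D: Proposal A wins 2–1.
Proposal A vs Proposal F: Proposal A wins 2–1.
Proposal C vs Proposal D: Proposal D wins 3–0.
Proposal C vs Proposal F: Proposal C wins 2–1.
Proposal D vs Proposal F: Proposal D wins 2–1.
Proposal A beats each rival — Proposal B (3–0), Proposal C (3–0), Proposal D (2–1), Proposal F (2–1) — so Proposal A is the Condorcet winner.

Proposal A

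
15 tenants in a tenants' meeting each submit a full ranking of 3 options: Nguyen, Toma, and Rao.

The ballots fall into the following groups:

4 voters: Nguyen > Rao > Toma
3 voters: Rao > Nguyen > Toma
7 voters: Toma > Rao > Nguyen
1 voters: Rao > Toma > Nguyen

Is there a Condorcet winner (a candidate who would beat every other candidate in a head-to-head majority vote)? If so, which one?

Head-to-head results (15 voters total):
Nguyen vs Toma: Toma wins 8–7.
Nguyen vs Rao: Rao wins 11–4.
Toma vs Rao: Rao wins 8–7.
Rao beats each rival — Nguyen (11–4), Toma (8–7) — so Rao is the Condorcet winner.

Rao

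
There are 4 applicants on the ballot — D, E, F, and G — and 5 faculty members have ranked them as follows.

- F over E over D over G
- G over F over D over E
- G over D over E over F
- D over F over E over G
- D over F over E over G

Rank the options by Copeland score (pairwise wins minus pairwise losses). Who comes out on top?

Pairwise results:
  D vs E: D wins 4–1.
  D vs F: D wins 3–2.
  D vs G: D wins 3–2.
  E vs F: F wins 4–1.
  E vs G: E wins 3–2.
  F vs G: F wins 3–2.
Copeland scores (wins − losses):
  D: 3 − 0 = 3
  E: 1 − 2 = -1
  F: 2 − 1 = 1
  G: 0 − 3 = -3
D has the best Copeland score.

D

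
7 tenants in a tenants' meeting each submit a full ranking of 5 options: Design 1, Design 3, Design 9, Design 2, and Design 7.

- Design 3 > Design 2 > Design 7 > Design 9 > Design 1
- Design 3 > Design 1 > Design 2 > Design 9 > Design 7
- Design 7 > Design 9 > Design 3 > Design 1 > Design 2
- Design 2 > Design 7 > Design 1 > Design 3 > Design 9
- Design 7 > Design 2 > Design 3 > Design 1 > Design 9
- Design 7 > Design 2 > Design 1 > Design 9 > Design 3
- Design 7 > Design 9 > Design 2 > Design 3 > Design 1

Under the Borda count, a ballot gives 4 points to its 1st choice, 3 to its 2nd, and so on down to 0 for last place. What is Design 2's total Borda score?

17

Borda scores:
  Design 1: 0 + 3 + 1 + 2 + 1 + 2 + 0 = 9
  Design 3: 4 + 4 + 2 + 1 + 2 + 0 + 1 = 14
  Design 9: 1 + 1 + 3 + 0 + 0 + 1 + 3 = 9
  Design 2: 3 + 2 + 0 + 4 + 3 + 3 + 2 = 17
  Design 7: 2 + 0 + 4 + 3 + 4 + 4 + 4 = 21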